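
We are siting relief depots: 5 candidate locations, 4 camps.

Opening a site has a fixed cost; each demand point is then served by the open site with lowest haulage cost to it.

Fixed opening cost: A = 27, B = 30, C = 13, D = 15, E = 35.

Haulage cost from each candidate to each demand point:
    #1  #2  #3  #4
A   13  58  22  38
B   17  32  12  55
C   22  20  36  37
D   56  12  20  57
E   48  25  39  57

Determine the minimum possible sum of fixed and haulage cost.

Open {C, D}: assign each demand point to its cheapest open site.
  #1→C 22, #2→D 12, #3→D 20, #4→C 37
  haulage cost 91, fixed 28 → total 119.
Compare {A, D}: haulage cost 83 + fixed 42 = 125.
Compare {C}: haulage cost 115 + fixed 13 = 128.
Compare {B, C}: haulage cost 86 + fixed 43 = 129.
All other subsets cost ≥ 125. Minimum total cost: 119.

119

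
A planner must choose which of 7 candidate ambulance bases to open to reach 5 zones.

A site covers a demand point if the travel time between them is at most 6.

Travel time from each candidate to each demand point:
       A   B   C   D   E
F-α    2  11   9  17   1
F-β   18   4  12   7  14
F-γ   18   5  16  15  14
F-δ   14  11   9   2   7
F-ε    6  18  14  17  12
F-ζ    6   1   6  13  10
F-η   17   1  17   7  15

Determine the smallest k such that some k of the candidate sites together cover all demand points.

3

Coverage sets (demand points within 6 of each site):
  F-α: {A, E}
  F-β: {B}
  F-γ: {B}
  F-δ: {D}
  F-ε: {A}
  F-ζ: {A, B, C}
  F-η: {B}
No 2 sites suffice: every size-2 union leaves at least one demand point uncovered.
But {F-α, F-δ, F-ζ} covers everything, so the minimum is 3.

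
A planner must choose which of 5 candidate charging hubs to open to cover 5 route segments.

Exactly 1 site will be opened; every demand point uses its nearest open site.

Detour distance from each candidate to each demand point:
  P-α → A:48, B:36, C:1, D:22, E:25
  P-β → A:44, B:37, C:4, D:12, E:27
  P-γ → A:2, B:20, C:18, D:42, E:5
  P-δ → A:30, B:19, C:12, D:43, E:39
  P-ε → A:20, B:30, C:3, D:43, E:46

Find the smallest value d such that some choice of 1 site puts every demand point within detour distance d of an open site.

Open {P-γ}.
  Farthest demand point is D at detour distance 42 (to P-γ); all others are ≤ 42.
With {P-δ} the worst case is 43.
With {P-β} the worst case is 44.
No size-1 selection achieves below 42.

42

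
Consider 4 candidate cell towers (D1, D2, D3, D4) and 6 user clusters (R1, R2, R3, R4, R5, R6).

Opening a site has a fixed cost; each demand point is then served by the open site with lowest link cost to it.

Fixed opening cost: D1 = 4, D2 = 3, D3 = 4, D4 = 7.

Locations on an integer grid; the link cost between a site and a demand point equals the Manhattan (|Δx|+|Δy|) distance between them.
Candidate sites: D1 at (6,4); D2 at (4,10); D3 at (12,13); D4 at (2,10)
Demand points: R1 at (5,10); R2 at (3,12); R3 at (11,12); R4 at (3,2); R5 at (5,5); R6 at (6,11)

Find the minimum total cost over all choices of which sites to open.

Open {D1, D2, D3}: assign each demand point to its cheapest open site.
  R1→D2 1, R2→D2 3, R3→D3 2, R4→D1 5, R5→D1 2, R6→D2 3
  link cost 16, fixed 11 → total 27.
Compare {D1, D2}: link cost 23 + fixed 7 = 30.
Compare {D2, D3}: link cost 24 + fixed 7 = 31.
Compare {D2}: link cost 31 + fixed 3 = 34.
All other subsets cost ≥ 30. Minimum total cost: 27.

27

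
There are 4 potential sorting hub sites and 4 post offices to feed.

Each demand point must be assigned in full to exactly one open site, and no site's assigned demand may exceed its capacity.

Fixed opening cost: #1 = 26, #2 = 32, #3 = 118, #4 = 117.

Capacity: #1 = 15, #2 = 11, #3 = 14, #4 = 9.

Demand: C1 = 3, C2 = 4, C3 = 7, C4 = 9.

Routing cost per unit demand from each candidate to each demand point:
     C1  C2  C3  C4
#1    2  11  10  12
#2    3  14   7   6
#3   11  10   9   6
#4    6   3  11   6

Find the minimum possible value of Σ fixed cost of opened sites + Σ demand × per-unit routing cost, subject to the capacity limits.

232

Open {#1, #2}; cheapest assignment that respects the capacities:
  #1 (cap 15, load 14): C1, C2, C3 — cost 3×2 + 4×11 + 7×10 = 120
  #2 (cap 11, load 9): C4 — cost 9×6 = 54
  Shipping 174, fixed 58 → total 232.
  Any other capacity-feasible assignment to {#1, #2} ships for at least 174.
Compare {#2, #3}: its best feasible assignment gives total 302.
Compare {#1, #3}: its best feasible assignment gives total 314.
Every other set of open sites that can feasibly serve all demand totals ≥ 302 even under its best assignment. Minimum: 232.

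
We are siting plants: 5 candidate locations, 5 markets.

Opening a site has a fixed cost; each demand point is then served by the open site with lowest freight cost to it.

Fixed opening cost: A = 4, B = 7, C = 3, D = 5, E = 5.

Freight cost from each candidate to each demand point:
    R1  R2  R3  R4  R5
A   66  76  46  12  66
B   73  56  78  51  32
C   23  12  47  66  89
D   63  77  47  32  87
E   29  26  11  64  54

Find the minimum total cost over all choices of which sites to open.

109

Open {A, B, C, E}: assign each demand point to its cheapest open site.
  R1→C 23, R2→C 12, R3→E 11, R4→A 12, R5→B 32
  freight cost 90, fixed 19 → total 109.
Compare {A, B, C, D, E}: freight cost 90 + fixed 24 = 114.
Compare {A, C, E}: freight cost 112 + fixed 12 = 124.
Compare {A, B, E}: freight cost 110 + fixed 16 = 126.
All other subsets cost ≥ 114. Minimum total cost: 109.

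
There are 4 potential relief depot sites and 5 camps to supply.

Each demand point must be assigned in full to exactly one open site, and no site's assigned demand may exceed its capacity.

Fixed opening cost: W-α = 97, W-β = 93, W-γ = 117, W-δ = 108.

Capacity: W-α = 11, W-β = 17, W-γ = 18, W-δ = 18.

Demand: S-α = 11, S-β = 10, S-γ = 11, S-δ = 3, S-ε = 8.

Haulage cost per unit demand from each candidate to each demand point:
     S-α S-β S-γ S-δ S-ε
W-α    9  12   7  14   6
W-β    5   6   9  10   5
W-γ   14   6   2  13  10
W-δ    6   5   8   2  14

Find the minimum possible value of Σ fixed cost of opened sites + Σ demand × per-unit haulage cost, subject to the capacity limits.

587

Open {W-β, W-γ, W-δ}; cheapest assignment that respects the capacities:
  W-β (cap 17, load 14): S-α, S-δ — cost 11×5 + 3×10 = 85
  W-γ (cap 18, load 11): S-γ — cost 11×2 = 22
  W-δ (cap 18, load 18): S-β, S-ε — cost 10×5 + 8×14 = 162
  Shipping 269, fixed 318 → total 587.
  Any other capacity-feasible assignment to {W-β, W-γ, W-δ} ships for at least 269.
Compare {W-α, W-β, W-γ, W-δ}: its best feasible assignment gives total 596.
Compare {W-α, W-β, W-γ}: its best feasible assignment gives total 609.
Every other set of open sites that can feasibly serve all demand totals ≥ 596 even under its best assignment. Minimum: 587.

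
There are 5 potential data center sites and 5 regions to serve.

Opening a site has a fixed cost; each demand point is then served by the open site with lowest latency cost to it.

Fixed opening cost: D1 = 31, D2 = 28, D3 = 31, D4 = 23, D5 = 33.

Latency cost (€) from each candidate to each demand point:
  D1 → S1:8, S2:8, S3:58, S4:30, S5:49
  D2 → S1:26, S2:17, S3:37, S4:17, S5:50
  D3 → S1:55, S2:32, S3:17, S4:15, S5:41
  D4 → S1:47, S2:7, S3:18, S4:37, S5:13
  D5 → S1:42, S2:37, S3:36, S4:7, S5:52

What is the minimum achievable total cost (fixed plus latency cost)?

Open {D1, D4}: assign each demand point to its cheapest open site.
  S1→D1 8, S2→D4 7, S3→D4 18, S4→D1 30, S5→D4 13
  latency cost 76, fixed 54 → total 130.
Compare {D2, D4}: latency cost 81 + fixed 51 = 132.
Compare {D1, D4, D5}: latency cost 53 + fixed 87 = 140.
Compare {D4, D5}: latency cost 87 + fixed 56 = 143.
All other subsets cost ≥ 132. Minimum total cost: 130.

130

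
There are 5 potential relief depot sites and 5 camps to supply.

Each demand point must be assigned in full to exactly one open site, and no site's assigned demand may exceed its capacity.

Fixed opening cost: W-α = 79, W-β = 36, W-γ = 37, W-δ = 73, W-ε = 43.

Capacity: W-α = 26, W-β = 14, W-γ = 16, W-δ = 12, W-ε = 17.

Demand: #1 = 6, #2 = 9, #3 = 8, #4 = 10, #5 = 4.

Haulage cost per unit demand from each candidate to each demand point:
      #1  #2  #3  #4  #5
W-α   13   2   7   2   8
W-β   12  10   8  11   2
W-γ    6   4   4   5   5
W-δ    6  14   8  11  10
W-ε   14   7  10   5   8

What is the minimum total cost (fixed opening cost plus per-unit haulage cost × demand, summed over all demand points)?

Open {W-α, W-γ}; cheapest assignment that respects the capacities:
  W-α (cap 26, load 23): #2, #4, #5 — cost 9×2 + 10×2 + 4×8 = 70
  W-γ (cap 16, load 14): #1, #3 — cost 6×6 + 8×4 = 68
  Shipping 138, fixed 116 → total 254.
  Any other capacity-feasible assignment to {W-α, W-γ} ships for at least 138.
Compare {W-α, W-β, W-γ}: its best feasible assignment gives total 266.
Compare {W-α, W-γ, W-ε}: its best feasible assignment gives total 297.
Every other set of open sites that can feasibly serve all demand totals ≥ 266 even under its best assignment. Minimum: 254.

254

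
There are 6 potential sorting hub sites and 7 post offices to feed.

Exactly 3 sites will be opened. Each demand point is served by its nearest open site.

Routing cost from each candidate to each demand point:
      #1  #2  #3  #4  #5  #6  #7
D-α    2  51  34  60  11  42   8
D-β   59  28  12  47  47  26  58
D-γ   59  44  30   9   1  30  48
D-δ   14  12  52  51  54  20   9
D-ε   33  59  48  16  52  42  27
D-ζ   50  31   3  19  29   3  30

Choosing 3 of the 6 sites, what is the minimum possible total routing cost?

51

Open {D-γ, D-δ, D-ζ}.
  #1→D-δ 14, #2→D-δ 12, #3→D-ζ 3, #4→D-γ 9, #5→D-γ 1, #6→D-ζ 3, #7→D-δ 9  ⇒ total 51.
Compare {D-α, D-γ, D-ζ}: total 57.
Compare {D-α, D-δ, D-ζ}: total 58.
No size-3 selection does better; minimum is 51.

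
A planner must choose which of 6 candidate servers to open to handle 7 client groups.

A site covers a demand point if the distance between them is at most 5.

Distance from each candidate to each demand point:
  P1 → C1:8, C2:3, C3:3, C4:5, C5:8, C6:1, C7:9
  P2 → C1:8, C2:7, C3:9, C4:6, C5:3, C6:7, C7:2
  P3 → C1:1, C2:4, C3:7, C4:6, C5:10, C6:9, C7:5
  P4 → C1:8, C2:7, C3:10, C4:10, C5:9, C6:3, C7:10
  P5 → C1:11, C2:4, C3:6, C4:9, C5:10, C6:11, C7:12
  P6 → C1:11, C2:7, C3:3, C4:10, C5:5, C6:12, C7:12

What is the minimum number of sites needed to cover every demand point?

3

Coverage sets (demand points within 5 of each site):
  P1: {C2, C3, C4, C6}
  P2: {C5, C7}
  P3: {C1, C2, C7}
  P4: {C6}
  P5: {C2}
  P6: {C3, C5}
No 2 sites suffice: every size-2 union leaves at least one demand point uncovered.
But {P1, P2, P3} covers everything, so the minimum is 3.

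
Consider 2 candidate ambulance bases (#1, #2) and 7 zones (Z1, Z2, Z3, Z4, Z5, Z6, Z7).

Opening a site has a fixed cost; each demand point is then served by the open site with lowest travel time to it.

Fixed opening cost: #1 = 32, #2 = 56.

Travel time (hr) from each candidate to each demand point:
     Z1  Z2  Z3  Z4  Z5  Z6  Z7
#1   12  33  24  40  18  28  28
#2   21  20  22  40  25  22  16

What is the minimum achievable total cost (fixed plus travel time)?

Open {#1}: assign each demand point to its cheapest open site.
  Z1→#1 12, Z2→#1 33, Z3→#1 24, Z4→#1 40, Z5→#1 18, Z6→#1 28, Z7→#1 28
  travel time 183, fixed 32 → total 215.
Compare {#2}: travel time 166 + fixed 56 = 222.
Compare {#1, #2}: travel time 150 + fixed 88 = 238.

215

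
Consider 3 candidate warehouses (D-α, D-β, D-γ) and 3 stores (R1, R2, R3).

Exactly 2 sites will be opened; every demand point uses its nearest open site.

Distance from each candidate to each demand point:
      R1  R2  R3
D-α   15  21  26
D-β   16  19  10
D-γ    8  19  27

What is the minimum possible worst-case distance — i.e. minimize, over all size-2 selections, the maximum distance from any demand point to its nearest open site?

Open {D-α, D-β}.
  Farthest demand point is R2 at distance 19 (to D-β); all others are ≤ 19.
With {D-β, D-γ} the worst case is 19.
With {D-α, D-γ} the worst case is 26.
No size-2 selection achieves below 19.

19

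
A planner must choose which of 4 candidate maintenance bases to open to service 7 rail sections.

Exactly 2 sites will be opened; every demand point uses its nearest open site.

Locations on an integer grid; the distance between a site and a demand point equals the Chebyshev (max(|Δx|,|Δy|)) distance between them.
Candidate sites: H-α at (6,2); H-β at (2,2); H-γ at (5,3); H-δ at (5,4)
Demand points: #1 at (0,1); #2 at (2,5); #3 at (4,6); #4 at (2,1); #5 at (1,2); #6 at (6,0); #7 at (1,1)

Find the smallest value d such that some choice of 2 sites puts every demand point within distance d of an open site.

Open {H-β, H-γ}.
  Farthest demand point is #2 at distance 3 (to H-β); all others are ≤ 3.
With {H-α, H-β} the worst case is 4.
With {H-β, H-δ} the worst case is 4.
No size-2 selection achieves below 3.

3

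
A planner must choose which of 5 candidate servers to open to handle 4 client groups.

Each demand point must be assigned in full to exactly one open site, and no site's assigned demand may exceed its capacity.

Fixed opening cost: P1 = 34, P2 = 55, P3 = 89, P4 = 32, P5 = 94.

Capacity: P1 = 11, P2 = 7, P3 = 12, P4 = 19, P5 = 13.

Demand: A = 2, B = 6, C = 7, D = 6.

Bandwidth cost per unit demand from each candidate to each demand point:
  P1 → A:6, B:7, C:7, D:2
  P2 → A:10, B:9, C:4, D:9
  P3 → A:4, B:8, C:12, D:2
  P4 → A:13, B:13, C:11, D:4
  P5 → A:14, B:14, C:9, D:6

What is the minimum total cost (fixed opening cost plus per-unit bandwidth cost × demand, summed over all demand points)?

Open {P1, P4}; cheapest assignment that respects the capacities:
  P1 (cap 11, load 8): A, B — cost 2×6 + 6×7 = 54
  P4 (cap 19, load 13): C, D — cost 7×11 + 6×4 = 101
  Shipping 155, fixed 66 → total 221.
  Any other capacity-feasible assignment to {P1, P4} ships for at least 155.
Compare {P1, P2, P4}: its best feasible assignment gives total 227.
Compare {P2, P4}: its best feasible assignment gives total 243.
Every other set of open sites that can feasibly serve all demand totals ≥ 227 even under its best assignment. Minimum: 221.

221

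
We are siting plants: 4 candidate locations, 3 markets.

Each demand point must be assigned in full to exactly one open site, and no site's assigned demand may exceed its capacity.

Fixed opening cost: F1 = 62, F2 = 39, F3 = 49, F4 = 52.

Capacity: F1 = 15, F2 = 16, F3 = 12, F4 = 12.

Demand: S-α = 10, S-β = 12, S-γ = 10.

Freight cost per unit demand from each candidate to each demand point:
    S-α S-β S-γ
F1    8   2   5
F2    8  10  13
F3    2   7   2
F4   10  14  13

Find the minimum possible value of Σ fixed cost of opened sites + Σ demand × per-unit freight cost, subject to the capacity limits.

Open {F1, F2, F3}; cheapest assignment that respects the capacities:
  F1 (cap 15, load 12): S-β — cost 12×2 = 24
  F2 (cap 16, load 10): S-α — cost 10×8 = 80
  F3 (cap 12, load 10): S-γ — cost 10×2 = 20
  Shipping 124, fixed 150 → total 274.
  Any other capacity-feasible assignment to {F1, F2, F3} ships for at least 124.
Compare {F1, F3, F4}: its best feasible assignment gives total 307.
Compare {F1, F2, F3, F4}: its best feasible assignment gives total 326.
Every other set of open sites that can feasibly serve all demand totals ≥ 307 even under its best assignment. Minimum: 274.

274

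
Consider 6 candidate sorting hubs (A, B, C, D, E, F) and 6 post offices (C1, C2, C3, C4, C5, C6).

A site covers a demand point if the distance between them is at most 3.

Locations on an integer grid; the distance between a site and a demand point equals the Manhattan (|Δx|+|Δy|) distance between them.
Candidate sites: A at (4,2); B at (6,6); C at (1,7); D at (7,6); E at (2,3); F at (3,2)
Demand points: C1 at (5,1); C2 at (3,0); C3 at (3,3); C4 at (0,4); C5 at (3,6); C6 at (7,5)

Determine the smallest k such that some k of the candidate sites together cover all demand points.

3

Coverage sets (demand points within 3 of each site):
  A: {C1, C2, C3}
  B: {C5, C6}
  C: {C5}
  D: {C6}
  E: {C3, C4}
  F: {C1, C2, C3}
No 2 sites suffice: every size-2 union leaves at least one demand point uncovered.
But {A, B, E} covers everything, so the minimum is 3.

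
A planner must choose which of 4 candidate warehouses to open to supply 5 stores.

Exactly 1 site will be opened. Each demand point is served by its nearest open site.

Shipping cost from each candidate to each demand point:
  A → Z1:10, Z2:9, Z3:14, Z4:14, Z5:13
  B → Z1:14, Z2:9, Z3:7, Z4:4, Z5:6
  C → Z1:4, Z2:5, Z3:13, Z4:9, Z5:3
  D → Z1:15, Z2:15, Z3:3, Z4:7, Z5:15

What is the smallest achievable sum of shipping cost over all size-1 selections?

34

Open {C}.
  Z1→C 4, Z2→C 5, Z3→C 13, Z4→C 9, Z5→C 3  ⇒ total 34.
Compare {B}: total 40.
Compare {D}: total 55.
No size-1 selection does better; minimum is 34.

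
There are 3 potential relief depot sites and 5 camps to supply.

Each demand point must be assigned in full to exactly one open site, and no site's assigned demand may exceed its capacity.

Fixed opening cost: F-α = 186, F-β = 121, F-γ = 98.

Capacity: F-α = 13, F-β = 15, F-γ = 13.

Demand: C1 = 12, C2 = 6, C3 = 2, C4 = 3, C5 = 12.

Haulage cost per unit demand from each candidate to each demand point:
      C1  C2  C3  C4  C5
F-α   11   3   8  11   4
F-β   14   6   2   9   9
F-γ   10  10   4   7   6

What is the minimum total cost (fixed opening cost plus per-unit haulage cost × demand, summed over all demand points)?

640

Open {F-α, F-β, F-γ}; cheapest assignment that respects the capacities:
  F-α (cap 13, load 12): C5 — cost 12×4 = 48
  F-β (cap 15, load 11): C2, C3, C4 — cost 6×6 + 2×2 + 3×9 = 67
  F-γ (cap 13, load 12): C1 — cost 12×10 = 120
  Shipping 235, fixed 405 → total 640.
  Any other capacity-feasible assignment to {F-α, F-β, F-γ} ships for at least 235.
Total demand is 35 and no other set of sites has combined capacity ≥ 35, so {F-α, F-β, F-γ} is the only feasible choice of open sites. Minimum: 640.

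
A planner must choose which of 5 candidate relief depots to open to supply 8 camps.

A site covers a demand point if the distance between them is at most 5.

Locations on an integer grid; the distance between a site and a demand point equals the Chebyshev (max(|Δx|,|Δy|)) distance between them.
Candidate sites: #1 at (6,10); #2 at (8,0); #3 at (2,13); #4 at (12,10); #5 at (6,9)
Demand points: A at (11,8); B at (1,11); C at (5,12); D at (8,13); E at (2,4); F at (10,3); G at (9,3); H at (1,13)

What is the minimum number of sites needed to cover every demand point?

Coverage sets (demand points within 5 of each site):
  #1: {A, B, C, D, H}
  #2: {F, G}
  #3: {B, C, H}
  #4: {A, D}
  #5: {A, B, C, D, E, H}
No single site covers all 8 demand points.
But {#2, #5} covers everything, so the minimum is 2.

2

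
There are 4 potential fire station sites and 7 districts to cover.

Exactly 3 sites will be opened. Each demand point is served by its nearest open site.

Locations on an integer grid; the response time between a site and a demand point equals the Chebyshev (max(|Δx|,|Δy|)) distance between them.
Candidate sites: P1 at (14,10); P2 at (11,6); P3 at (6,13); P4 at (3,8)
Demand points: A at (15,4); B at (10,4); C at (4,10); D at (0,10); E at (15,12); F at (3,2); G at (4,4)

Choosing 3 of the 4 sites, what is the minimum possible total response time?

23

Open {P1, P2, P4}.
  A→P2 4, B→P2 2, C→P4 2, D→P4 3, E→P1 2, F→P4 6, G→P4 4  ⇒ total 23.
Compare {P2, P3, P4}: total 27.
Compare {P1, P3, P4}: total 29.
No size-3 selection does better; minimum is 23.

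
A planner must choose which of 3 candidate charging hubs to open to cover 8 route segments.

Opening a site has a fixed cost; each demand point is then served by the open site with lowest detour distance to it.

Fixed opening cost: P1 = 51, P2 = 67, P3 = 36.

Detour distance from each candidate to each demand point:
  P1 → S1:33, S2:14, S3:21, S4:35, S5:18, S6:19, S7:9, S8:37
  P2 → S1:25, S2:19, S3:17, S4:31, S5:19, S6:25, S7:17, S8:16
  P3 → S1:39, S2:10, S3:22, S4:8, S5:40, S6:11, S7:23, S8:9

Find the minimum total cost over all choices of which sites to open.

Open {P3}: assign each demand point to its cheapest open site.
  S1→P3 39, S2→P3 10, S3→P3 22, S4→P3 8, S5→P3 40, S6→P3 11, S7→P3 23, S8→P3 9
  detour distance 162, fixed 36 → total 198.
Compare {P1, P3}: detour distance 119 + fixed 87 = 206.
Compare {P2, P3}: detour distance 116 + fixed 103 = 219.
Compare {P2}: detour distance 169 + fixed 67 = 236.
All other subsets cost ≥ 206. Minimum total cost: 198.

198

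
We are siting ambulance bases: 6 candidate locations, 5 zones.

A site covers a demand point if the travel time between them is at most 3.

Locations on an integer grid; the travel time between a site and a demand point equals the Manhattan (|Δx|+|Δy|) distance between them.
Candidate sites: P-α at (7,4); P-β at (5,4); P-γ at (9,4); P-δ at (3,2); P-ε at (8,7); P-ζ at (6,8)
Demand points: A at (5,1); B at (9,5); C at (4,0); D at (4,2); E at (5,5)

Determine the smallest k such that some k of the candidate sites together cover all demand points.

2

Coverage sets (demand points within 3 of each site):
  P-α: {B, E}
  P-β: {A, D, E}
  P-γ: {B}
  P-δ: {A, C, D}
  P-ε: {B}
  P-ζ: {}
No single site covers all 5 demand points.
But {P-α, P-δ} covers everything, so the minimum is 2.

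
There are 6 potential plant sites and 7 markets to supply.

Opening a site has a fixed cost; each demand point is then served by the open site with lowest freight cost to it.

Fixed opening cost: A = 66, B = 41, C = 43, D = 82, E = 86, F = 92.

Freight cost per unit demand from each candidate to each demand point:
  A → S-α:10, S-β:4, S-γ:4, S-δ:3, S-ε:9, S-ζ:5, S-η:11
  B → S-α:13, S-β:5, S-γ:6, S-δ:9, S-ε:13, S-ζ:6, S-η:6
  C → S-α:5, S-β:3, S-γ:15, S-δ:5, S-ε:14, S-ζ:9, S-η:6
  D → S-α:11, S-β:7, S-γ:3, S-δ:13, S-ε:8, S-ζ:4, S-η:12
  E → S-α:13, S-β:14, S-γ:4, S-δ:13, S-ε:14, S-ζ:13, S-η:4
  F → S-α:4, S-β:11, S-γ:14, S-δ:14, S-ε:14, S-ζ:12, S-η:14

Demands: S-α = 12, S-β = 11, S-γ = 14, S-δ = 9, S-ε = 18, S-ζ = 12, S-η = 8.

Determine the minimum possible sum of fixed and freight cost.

545

Open {C, D}: assign each demand point to its cheapest open site.
  S-α→C 12×5=60, S-β→C 11×3=33, S-γ→D 14×3=42, S-δ→C 9×5=45, S-ε→D 18×8=144, S-ζ→D 12×4=48, S-η→C 8×6=48
  freight cost 420, fixed 125 → total 545.
Compare {A, C}: freight cost 446 + fixed 109 = 555.
Compare {B, C, D}: freight cost 420 + fixed 166 = 586.
Compare {A, C, D}: freight cost 402 + fixed 191 = 593.
All other subsets cost ≥ 555. Minimum total cost: 545.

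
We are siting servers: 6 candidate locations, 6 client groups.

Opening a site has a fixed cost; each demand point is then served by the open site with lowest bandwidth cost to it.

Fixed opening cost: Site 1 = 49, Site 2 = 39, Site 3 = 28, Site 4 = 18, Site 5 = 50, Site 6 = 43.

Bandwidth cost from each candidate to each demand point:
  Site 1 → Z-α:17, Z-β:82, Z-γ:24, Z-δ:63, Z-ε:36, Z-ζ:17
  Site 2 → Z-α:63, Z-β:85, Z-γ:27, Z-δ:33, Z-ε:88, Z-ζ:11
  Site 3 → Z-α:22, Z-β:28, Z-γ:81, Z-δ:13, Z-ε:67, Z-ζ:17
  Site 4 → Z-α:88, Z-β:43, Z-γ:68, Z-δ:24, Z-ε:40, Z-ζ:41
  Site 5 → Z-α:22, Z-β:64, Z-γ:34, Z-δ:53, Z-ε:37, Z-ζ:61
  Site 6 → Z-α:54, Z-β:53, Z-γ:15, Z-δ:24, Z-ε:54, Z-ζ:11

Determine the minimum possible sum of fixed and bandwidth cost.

212

Open {Site 1, Site 3}: assign each demand point to its cheapest open site.
  Z-α→Site 1 17, Z-β→Site 3 28, Z-γ→Site 1 24, Z-δ→Site 3 13, Z-ε→Site 1 36, Z-ζ→Site 1 17
  bandwidth cost 135, fixed 77 → total 212.
Compare {Site 3, Site 6}: bandwidth cost 143 + fixed 71 = 214.
Compare {Site 3, Site 4, Site 6}: bandwidth cost 129 + fixed 89 = 218.
Compare {Site 2, Site 3, Site 4}: bandwidth cost 141 + fixed 85 = 226.
All other subsets cost ≥ 214. Minimum total cost: 212.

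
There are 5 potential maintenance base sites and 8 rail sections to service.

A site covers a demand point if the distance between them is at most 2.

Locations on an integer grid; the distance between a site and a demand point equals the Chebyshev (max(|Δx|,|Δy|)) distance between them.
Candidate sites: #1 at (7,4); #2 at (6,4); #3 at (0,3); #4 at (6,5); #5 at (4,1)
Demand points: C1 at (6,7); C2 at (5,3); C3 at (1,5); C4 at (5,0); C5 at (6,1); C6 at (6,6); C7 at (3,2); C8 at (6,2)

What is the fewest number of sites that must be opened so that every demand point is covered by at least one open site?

3

Coverage sets (demand points within 2 of each site):
  #1: {C2, C6, C8}
  #2: {C2, C6, C8}
  #3: {C3}
  #4: {C1, C2, C6}
  #5: {C2, C4, C5, C7, C8}
No 2 sites suffice: every size-2 union leaves at least one demand point uncovered.
But {#3, #4, #5} covers everything, so the minimum is 3.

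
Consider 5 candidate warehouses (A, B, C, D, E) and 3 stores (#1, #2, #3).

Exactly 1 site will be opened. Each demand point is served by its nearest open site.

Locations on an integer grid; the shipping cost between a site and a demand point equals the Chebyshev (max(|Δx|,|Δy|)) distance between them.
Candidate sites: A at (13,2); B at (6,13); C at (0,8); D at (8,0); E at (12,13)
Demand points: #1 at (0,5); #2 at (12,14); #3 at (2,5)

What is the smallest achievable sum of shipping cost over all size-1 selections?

18

Open {C}.
  #1→C 3, #2→C 12, #3→C 3  ⇒ total 18.
Compare {B}: total 22.
Compare {E}: total 23.
No size-1 selection does better; minimum is 18.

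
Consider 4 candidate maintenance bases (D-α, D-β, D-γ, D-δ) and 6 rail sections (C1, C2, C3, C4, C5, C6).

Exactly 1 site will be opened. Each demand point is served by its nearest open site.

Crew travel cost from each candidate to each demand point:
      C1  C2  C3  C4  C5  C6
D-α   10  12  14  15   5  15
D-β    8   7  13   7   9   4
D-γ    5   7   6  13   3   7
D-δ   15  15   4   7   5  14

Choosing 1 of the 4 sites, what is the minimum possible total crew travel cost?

41

Open {D-γ}.
  C1→D-γ 5, C2→D-γ 7, C3→D-γ 6, C4→D-γ 13, C5→D-γ 3, C6→D-γ 7  ⇒ total 41.
Compare {D-β}: total 48.
Compare {D-δ}: total 60.
No size-1 selection does better; minimum is 41.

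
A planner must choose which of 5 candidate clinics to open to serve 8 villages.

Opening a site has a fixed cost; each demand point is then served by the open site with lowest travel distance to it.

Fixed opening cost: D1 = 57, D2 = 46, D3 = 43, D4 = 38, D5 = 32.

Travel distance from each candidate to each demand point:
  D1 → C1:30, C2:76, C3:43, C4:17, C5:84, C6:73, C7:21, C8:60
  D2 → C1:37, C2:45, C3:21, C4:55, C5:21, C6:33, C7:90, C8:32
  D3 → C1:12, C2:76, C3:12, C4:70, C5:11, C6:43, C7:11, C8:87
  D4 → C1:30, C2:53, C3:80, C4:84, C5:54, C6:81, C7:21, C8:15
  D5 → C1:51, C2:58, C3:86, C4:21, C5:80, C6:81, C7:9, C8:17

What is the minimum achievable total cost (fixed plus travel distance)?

258

Open {D3, D5}: assign each demand point to its cheapest open site.
  C1→D3 12, C2→D5 58, C3→D3 12, C4→D5 21, C5→D3 11, C6→D3 43, C7→D5 9, C8→D5 17
  travel distance 183, fixed 75 → total 258.
Compare {D2, D3, D5}: travel distance 160 + fixed 121 = 281.
Compare {D2, D5}: travel distance 204 + fixed 78 = 282.
Compare {D3, D4, D5}: travel distance 176 + fixed 113 = 289.
All other subsets cost ≥ 281. Minimum total cost: 258.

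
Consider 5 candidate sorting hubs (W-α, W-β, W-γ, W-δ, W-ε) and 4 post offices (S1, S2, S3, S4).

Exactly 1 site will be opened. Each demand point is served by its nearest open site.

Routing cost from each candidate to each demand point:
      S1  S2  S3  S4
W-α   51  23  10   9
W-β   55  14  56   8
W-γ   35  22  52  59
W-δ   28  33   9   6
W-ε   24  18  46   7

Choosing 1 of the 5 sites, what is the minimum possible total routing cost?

Open {W-δ}.
  S1→W-δ 28, S2→W-δ 33, S3→W-δ 9, S4→W-δ 6  ⇒ total 76.
Compare {W-α}: total 93.
Compare {W-ε}: total 95.
No size-1 selection does better; minimum is 76.

76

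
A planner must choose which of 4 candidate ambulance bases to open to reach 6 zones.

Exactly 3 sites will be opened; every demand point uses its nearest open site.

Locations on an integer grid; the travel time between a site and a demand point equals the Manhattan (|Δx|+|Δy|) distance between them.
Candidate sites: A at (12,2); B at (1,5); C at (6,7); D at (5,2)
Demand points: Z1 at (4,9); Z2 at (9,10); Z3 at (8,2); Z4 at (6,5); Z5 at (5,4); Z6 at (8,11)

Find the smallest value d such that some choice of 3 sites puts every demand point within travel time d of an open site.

Open {A, B, C}.
  Farthest demand point is Z2 at travel time 6 (to C); all others are ≤ 6.
With {A, C, D} the worst case is 6.
With {B, C, D} the worst case is 6.
No size-3 selection achieves below 6.

6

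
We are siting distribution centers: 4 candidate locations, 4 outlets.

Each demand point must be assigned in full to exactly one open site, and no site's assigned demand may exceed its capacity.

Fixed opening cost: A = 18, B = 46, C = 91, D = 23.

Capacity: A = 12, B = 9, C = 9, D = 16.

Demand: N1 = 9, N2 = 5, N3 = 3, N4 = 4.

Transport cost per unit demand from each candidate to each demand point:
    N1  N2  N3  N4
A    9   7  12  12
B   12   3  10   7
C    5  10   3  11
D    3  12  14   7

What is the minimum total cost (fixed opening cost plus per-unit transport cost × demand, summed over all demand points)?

167

Open {A, D}; cheapest assignment that respects the capacities:
  A (cap 12, load 8): N2, N3 — cost 5×7 + 3×12 = 71
  D (cap 16, load 13): N1, N4 — cost 9×3 + 4×7 = 55
  Shipping 126, fixed 41 → total 167.
  Any other capacity-feasible assignment to {A, D} ships for at least 126.
Compare {B, D}: its best feasible assignment gives total 169.
Compare {A, B, D}: its best feasible assignment gives total 187.
Every other set of open sites that can feasibly serve all demand totals ≥ 169 even under its best assignment. Minimum: 167.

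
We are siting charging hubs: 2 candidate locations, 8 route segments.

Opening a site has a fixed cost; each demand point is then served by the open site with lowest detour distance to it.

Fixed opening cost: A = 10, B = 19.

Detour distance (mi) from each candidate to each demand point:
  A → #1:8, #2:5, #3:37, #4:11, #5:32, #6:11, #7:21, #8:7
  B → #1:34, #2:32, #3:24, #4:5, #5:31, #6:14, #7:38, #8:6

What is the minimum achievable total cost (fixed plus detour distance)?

Open {A, B}: assign each demand point to its cheapest open site.
  #1→A 8, #2→A 5, #3→B 24, #4→B 5, #5→B 31, #6→A 11, #7→A 21, #8→B 6
  detour distance 111, fixed 29 → total 140.
Compare {A}: detour distance 132 + fixed 10 = 142.
Compare {B}: detour distance 184 + fixed 19 = 203.

140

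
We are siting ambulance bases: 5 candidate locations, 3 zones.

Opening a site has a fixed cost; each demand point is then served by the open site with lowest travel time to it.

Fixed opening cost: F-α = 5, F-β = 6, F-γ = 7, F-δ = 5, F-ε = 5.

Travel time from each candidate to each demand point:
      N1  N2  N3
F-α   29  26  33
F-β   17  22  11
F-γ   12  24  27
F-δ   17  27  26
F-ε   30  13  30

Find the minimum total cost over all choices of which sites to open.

52

Open {F-β, F-ε}: assign each demand point to its cheapest open site.
  N1→F-β 17, N2→F-ε 13, N3→F-β 11
  travel time 41, fixed 11 → total 52.
Compare {F-β, F-γ, F-ε}: travel time 36 + fixed 18 = 54.
Compare {F-β}: travel time 50 + fixed 6 = 56.
Compare {F-α, F-β, F-ε}: travel time 41 + fixed 16 = 57.
All other subsets cost ≥ 54. Minimum total cost: 52.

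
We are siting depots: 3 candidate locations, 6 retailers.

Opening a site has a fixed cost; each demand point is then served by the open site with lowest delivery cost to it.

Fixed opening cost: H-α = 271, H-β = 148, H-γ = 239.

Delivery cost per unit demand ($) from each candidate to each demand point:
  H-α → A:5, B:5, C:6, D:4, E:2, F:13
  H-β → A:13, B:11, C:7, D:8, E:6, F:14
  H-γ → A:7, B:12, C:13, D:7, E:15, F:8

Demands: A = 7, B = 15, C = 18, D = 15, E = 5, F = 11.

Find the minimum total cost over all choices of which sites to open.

Open {H-α}: assign each demand point to its cheapest open site.
  A→H-α 7×5=35, B→H-α 15×5=75, C→H-α 18×6=108, D→H-α 15×4=60, E→H-α 5×2=10, F→H-α 11×13=143
  delivery cost 431, fixed 271 → total 702.
Compare {H-β}: delivery cost 686 + fixed 148 = 834.
Compare {H-α, H-β}: delivery cost 431 + fixed 419 = 850.
Compare {H-α, H-γ}: delivery cost 376 + fixed 510 = 886.
All other subsets cost ≥ 834. Minimum total cost: 702.

702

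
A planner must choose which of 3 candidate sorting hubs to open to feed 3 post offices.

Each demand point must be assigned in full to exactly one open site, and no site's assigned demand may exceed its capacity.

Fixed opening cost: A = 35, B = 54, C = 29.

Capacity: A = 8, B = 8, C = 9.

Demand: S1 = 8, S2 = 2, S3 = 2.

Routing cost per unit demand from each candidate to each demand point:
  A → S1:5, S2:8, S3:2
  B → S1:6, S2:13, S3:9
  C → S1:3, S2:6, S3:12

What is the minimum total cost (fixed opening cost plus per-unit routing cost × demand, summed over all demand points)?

Open {A, C}; cheapest assignment that respects the capacities:
  A (cap 8, load 4): S2, S3 — cost 2×8 + 2×2 = 20
  C (cap 9, load 8): S1 — cost 8×3 = 24
  Shipping 44, fixed 64 → total 108.
  Any other capacity-feasible assignment to {A, C} ships for at least 44.
Compare {B, C}: its best feasible assignment gives total 151.
Compare {A, B}: its best feasible assignment gives total 157.
Every other set of open sites that can feasibly serve all demand totals ≥ 151 even under its best assignment. Minimum: 108.

108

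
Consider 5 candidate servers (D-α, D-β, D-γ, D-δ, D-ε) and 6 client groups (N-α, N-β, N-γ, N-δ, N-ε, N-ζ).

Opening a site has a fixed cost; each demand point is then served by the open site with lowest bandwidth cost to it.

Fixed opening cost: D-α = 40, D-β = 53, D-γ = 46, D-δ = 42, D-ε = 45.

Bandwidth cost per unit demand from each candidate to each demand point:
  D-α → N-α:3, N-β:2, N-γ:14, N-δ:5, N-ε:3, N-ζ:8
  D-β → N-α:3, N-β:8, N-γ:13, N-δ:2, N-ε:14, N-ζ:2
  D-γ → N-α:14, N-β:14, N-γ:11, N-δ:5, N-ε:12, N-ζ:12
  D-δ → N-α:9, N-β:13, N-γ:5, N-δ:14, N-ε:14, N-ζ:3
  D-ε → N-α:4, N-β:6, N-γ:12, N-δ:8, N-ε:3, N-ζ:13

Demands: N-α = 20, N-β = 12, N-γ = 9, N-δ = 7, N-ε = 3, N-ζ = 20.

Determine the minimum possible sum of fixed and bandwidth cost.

Open {D-α, D-δ}: assign each demand point to its cheapest open site.
  N-α→D-α 20×3=60, N-β→D-α 12×2=24, N-γ→D-δ 9×5=45, N-δ→D-α 7×5=35, N-ε→D-α 3×3=9, N-ζ→D-δ 20×3=60
  bandwidth cost 233, fixed 82 → total 315.
Compare {D-α, D-β, D-δ}: bandwidth cost 192 + fixed 135 = 327.
Compare {D-α, D-β}: bandwidth cost 264 + fixed 93 = 357.
Compare {D-α, D-δ, D-ε}: bandwidth cost 233 + fixed 127 = 360.
All other subsets cost ≥ 327. Minimum total cost: 315.

315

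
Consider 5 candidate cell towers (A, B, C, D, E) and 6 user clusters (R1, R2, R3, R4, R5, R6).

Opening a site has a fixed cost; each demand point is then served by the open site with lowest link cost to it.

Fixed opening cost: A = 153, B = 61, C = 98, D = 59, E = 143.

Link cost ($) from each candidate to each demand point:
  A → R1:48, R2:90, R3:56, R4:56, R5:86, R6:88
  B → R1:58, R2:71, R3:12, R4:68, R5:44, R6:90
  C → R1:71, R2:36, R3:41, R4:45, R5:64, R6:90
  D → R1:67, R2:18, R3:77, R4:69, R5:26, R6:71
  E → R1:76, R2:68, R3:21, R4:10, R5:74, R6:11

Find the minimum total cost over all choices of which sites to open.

Open {D, E}: assign each demand point to its cheapest open site.
  R1→D 67, R2→D 18, R3→E 21, R4→E 10, R5→D 26, R6→E 11
  link cost 153, fixed 202 → total 355.
Compare {B, D}: link cost 253 + fixed 120 = 373.
Compare {D}: link cost 328 + fixed 59 = 387.
Compare {B, D, E}: link cost 135 + fixed 263 = 398.
All other subsets cost ≥ 373. Minimum total cost: 355.

355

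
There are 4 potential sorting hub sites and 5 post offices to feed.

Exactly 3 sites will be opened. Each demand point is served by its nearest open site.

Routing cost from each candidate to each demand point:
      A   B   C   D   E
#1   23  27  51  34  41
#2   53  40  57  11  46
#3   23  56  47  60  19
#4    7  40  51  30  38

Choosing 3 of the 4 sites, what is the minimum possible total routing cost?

Open {#2, #3, #4}.
  A→#4 7, B→#2 40, C→#3 47, D→#2 11, E→#3 19  ⇒ total 124.
Compare {#1, #2, #3}: total 127.
Compare {#1, #3, #4}: total 130.
No size-3 selection does better; minimum is 124.

124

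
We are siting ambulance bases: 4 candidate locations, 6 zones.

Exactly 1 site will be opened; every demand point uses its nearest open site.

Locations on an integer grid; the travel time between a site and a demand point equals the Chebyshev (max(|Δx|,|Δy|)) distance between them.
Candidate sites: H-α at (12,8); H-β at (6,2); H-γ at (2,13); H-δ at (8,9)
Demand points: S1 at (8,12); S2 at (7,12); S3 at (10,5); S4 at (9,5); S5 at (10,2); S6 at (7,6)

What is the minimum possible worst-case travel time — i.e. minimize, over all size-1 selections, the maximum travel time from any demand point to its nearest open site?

Open {H-α}.
  Farthest demand point is S5 at travel time 6 (to H-α); all others are ≤ 6.
With {H-δ} the worst case is 7.
With {H-β} the worst case is 10.
No size-1 selection achieves below 6.

6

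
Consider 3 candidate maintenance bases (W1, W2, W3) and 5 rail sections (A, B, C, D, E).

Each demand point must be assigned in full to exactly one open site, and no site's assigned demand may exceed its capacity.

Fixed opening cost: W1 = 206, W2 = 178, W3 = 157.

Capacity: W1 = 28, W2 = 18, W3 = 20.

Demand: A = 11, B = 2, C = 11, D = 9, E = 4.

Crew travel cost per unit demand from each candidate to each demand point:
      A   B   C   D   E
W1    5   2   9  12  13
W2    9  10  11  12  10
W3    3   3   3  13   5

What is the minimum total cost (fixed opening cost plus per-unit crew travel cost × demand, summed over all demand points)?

583

Open {W1, W3}; cheapest assignment that respects the capacities:
  W1 (cap 28, load 22): A, B, D — cost 11×5 + 2×2 + 9×12 = 167
  W3 (cap 20, load 15): C, E — cost 11×3 + 4×5 = 53
  Shipping 220, fixed 363 → total 583.
  Any other capacity-feasible assignment to {W1, W3} ships for at least 220.
Compare {W2, W3}: its best feasible assignment gives total 644.
Compare {W1, W2}: its best feasible assignment gives total 690.
Every other set of open sites that can feasibly serve all demand totals ≥ 644 even under its best assignment. Minimum: 583.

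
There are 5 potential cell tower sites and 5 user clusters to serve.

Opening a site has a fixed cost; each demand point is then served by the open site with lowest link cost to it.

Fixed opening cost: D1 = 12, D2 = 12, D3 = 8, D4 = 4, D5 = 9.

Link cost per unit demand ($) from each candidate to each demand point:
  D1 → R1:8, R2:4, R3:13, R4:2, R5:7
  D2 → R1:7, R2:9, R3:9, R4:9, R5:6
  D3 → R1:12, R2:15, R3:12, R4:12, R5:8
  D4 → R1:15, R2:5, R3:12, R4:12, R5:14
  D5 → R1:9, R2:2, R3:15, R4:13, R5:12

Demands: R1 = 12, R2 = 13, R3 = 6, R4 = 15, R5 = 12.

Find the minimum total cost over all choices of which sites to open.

299

Open {D1, D2, D5}: assign each demand point to its cheapest open site.
  R1→D2 12×7=84, R2→D5 13×2=26, R3→D2 6×9=54, R4→D1 15×2=30, R5→D2 12×6=72
  link cost 266, fixed 33 → total 299.
Compare {D1, D2, D4, D5}: link cost 266 + fixed 37 = 303.
Compare {D1, D2, D3, D5}: link cost 266 + fixed 41 = 307.
Compare {D1, D2, D3, D4, D5}: link cost 266 + fixed 45 = 311.
All other subsets cost ≥ 303. Minimum total cost: 299.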